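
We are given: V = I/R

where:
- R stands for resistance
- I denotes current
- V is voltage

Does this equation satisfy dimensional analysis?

No

R (resistance) has dimensions [I^-2 L^2 M T^-3].
I (current) has dimensions [I].
V (voltage) has dimensions [I^-1 L^2 M T^-3].

Left side: [I^-1 L^2 M T^-3]
Right side: [I^3 L^-2 M^-1 T^3]

The two sides have different dimensions, so the equation is NOT dimensionally consistent.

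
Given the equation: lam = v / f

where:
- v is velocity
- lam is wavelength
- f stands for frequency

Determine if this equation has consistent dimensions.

Yes

v (velocity) has dimensions [L T^-1].
lam (wavelength) has dimensions [L].
f (frequency) has dimensions [T^-1].

Left side: [L]
Right side: [L]

Both sides have the same dimensions, so the equation is dimensionally consistent.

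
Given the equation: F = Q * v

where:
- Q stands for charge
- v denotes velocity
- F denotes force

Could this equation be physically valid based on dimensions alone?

No

Q (charge) has dimensions [I T].
v (velocity) has dimensions [L T^-1].
F (force) has dimensions [L M T^-2].

Left side: [L M T^-2]
Right side: [I L]

The two sides have different dimensions, so the equation is NOT dimensionally consistent.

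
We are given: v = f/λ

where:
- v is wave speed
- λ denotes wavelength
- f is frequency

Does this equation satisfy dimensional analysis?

No

v (wave speed) has dimensions [L T^-1].
λ (wavelength) has dimensions [L].
f (frequency) has dimensions [T^-1].

Left side: [L T^-1]
Right side: [L^-1 T^-1]

The two sides have different dimensions, so the equation is NOT dimensionally consistent.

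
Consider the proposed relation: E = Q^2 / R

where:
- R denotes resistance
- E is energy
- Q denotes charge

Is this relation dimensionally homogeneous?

No

R (resistance) has dimensions [I^-2 L^2 M T^-3].
E (energy) has dimensions [L^2 M T^-2].
Q (charge) has dimensions [I T].

Left side: [L^2 M T^-2]
Right side: [I^4 L^-2 M^-1 T^5]

The two sides have different dimensions, so the equation is NOT dimensionally consistent.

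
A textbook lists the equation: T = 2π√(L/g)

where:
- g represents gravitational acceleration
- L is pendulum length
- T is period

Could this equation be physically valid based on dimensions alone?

Yes

g (gravitational acceleration) has dimensions [L T^-2].
L (pendulum length) has dimensions [L].
T (period) has dimensions [T].

Left side: [T]
Right side: [T]

Both sides have the same dimensions, so the equation is dimensionally consistent.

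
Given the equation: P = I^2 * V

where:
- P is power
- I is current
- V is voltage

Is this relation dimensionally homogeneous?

No

P (power) has dimensions [L^2 M T^-3].
I (current) has dimensions [I].
V (voltage) has dimensions [I^-1 L^2 M T^-3].

Left side: [L^2 M T^-3]
Right side: [I L^2 M T^-3]

The two sides have different dimensions, so the equation is NOT dimensionally consistent.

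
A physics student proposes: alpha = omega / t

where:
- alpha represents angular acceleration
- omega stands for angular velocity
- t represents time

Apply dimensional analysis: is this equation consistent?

Yes

alpha (angular acceleration) has dimensions [T^-2].
omega (angular velocity) has dimensions [T^-1].
t (time) has dimensions [T].

Left side: [T^-2]
Right side: [T^-2]

Both sides have the same dimensions, so the equation is dimensionally consistent.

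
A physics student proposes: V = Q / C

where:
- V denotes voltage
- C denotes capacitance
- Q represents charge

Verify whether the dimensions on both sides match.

Yes

V (voltage) has dimensions [I^-1 L^2 M T^-3].
C (capacitance) has dimensions [I^2 L^-2 M^-1 T^4].
Q (charge) has dimensions [I T].

Left side: [I^-1 L^2 M T^-3]
Right side: [I^-1 L^2 M T^-3]

Both sides have the same dimensions, so the equation is dimensionally consistent.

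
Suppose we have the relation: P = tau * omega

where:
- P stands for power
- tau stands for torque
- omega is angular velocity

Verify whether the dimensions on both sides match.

Yes

P (power) has dimensions [L^2 M T^-3].
tau (torque) has dimensions [L^2 M T^-2].
omega (angular velocity) has dimensions [T^-1].

Left side: [L^2 M T^-3]
Right side: [L^2 M T^-3]

Both sides have the same dimensions, so the equation is dimensionally consistent.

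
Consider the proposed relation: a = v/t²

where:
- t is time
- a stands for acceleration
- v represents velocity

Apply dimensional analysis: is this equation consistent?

No

t (time) has dimensions [T].
a (acceleration) has dimensions [L T^-2].
v (velocity) has dimensions [L T^-1].

Left side: [L T^-2]
Right side: [L T^-3]

The two sides have different dimensions, so the equation is NOT dimensionally consistent.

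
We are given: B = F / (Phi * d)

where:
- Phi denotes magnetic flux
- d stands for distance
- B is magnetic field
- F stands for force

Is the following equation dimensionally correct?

No

Phi (magnetic flux) has dimensions [I^-1 L^2 M T^-2].
d (distance) has dimensions [L].
B (magnetic field) has dimensions [I^-1 M T^-2].
F (force) has dimensions [L M T^-2].

Left side: [I^-1 M T^-2]
Right side: [I L^-2]

The two sides have different dimensions, so the equation is NOT dimensionally consistent.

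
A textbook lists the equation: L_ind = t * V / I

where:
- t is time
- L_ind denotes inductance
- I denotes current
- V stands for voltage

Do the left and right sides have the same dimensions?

Yes

t (time) has dimensions [T].
L_ind (inductance) has dimensions [I^-2 L^2 M T^-2].
I (current) has dimensions [I].
V (voltage) has dimensions [I^-1 L^2 M T^-3].

Left side: [I^-2 L^2 M T^-2]
Right side: [I^-2 L^2 M T^-2]

Both sides have the same dimensions, so the equation is dimensionally consistent.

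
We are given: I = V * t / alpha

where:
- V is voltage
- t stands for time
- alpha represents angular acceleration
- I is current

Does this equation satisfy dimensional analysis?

No

V (voltage) has dimensions [I^-1 L^2 M T^-3].
t (time) has dimensions [T].
alpha (angular acceleration) has dimensions [T^-2].
I (current) has dimensions [I].

Left side: [I]
Right side: [I^-1 L^2 M]

The two sides have different dimensions, so the equation is NOT dimensionally consistent.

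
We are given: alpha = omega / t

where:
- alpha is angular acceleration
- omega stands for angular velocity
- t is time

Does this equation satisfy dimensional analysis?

Yes

alpha (angular acceleration) has dimensions [T^-2].
omega (angular velocity) has dimensions [T^-1].
t (time) has dimensions [T].

Left side: [T^-2]
Right side: [T^-2]

Both sides have the same dimensions, so the equation is dimensionally consistent.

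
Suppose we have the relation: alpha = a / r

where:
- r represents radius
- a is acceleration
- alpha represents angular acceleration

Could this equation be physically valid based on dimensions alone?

Yes

r (radius) has dimensions [L].
a (acceleration) has dimensions [L T^-2].
alpha (angular acceleration) has dimensions [T^-2].

Left side: [T^-2]
Right side: [T^-2]

Both sides have the same dimensions, so the equation is dimensionally consistent.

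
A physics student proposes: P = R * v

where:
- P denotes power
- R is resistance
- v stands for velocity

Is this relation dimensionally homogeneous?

No

P (power) has dimensions [L^2 M T^-3].
R (resistance) has dimensions [I^-2 L^2 M T^-3].
v (velocity) has dimensions [L T^-1].

Left side: [L^2 M T^-3]
Right side: [I^-2 L^3 M T^-4]

The two sides have different dimensions, so the equation is NOT dimensionally consistent.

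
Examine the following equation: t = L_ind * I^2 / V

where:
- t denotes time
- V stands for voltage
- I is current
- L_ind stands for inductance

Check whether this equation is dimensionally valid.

No

t (time) has dimensions [T].
V (voltage) has dimensions [I^-1 L^2 M T^-3].
I (current) has dimensions [I].
L_ind (inductance) has dimensions [I^-2 L^2 M T^-2].

Left side: [T]
Right side: [I T]

The two sides have different dimensions, so the equation is NOT dimensionally consistent.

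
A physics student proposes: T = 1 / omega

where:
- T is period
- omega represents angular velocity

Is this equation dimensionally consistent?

Yes

T (period) has dimensions [T].
omega (angular velocity) has dimensions [T^-1].

Left side: [T]
Right side: [T]

Both sides have the same dimensions, so the equation is dimensionally consistent.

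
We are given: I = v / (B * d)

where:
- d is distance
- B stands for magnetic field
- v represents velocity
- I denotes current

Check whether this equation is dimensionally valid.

No

d (distance) has dimensions [L].
B (magnetic field) has dimensions [I^-1 M T^-2].
v (velocity) has dimensions [L T^-1].
I (current) has dimensions [I].

Left side: [I]
Right side: [I M^-1 T]

The two sides have different dimensions, so the equation is NOT dimensionally consistent.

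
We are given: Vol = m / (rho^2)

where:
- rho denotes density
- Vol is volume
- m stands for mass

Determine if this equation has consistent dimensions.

No

rho (density) has dimensions [L^-3 M].
Vol (volume) has dimensions [L^3].
m (mass) has dimensions [M].

Left side: [L^3]
Right side: [L^6 M^-1]

The two sides have different dimensions, so the equation is NOT dimensionally consistent.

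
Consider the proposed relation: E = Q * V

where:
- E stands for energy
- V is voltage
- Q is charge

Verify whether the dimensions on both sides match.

Yes

E (energy) has dimensions [L^2 M T^-2].
V (voltage) has dimensions [I^-1 L^2 M T^-3].
Q (charge) has dimensions [I T].

Left side: [L^2 M T^-2]
Right side: [L^2 M T^-2]

Both sides have the same dimensions, so the equation is dimensionally consistent.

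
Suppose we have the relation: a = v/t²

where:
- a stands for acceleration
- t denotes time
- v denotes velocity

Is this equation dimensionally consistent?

No

a (acceleration) has dimensions [L T^-2].
t (time) has dimensions [T].
v (velocity) has dimensions [L T^-1].

Left side: [L T^-2]
Right side: [L T^-3]

The two sides have different dimensions, so the equation is NOT dimensionally consistent.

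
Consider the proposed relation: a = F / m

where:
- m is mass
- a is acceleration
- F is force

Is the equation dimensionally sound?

Yes

m (mass) has dimensions [M].
a (acceleration) has dimensions [L T^-2].
F (force) has dimensions [L M T^-2].

Left side: [L T^-2]
Right side: [L T^-2]

Both sides have the same dimensions, so the equation is dimensionally consistent.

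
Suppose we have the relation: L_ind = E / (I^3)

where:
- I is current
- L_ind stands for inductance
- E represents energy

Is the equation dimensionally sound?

No

I (current) has dimensions [I].
L_ind (inductance) has dimensions [I^-2 L^2 M T^-2].
E (energy) has dimensions [L^2 M T^-2].

Left side: [I^-2 L^2 M T^-2]
Right side: [I^-3 L^2 M T^-2]

The two sides have different dimensions, so the equation is NOT dimensionally consistent.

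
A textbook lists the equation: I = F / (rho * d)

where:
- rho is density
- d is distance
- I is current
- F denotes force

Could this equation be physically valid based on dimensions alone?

No

rho (density) has dimensions [L^-3 M].
d (distance) has dimensions [L].
I (current) has dimensions [I].
F (force) has dimensions [L M T^-2].

Left side: [I]
Right side: [L^3 T^-2]

The two sides have different dimensions, so the equation is NOT dimensionally consistent.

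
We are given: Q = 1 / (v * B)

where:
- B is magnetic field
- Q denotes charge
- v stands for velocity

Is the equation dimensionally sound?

No

B (magnetic field) has dimensions [I^-1 M T^-2].
Q (charge) has dimensions [I T].
v (velocity) has dimensions [L T^-1].

Left side: [I T]
Right side: [I L^-1 M^-1 T^3]

The two sides have different dimensions, so the equation is NOT dimensionally consistent.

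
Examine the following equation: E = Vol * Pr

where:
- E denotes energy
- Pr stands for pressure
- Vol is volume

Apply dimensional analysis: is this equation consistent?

Yes

E (energy) has dimensions [L^2 M T^-2].
Pr (pressure) has dimensions [L^-1 M T^-2].
Vol (volume) has dimensions [L^3].

Left side: [L^2 M T^-2]
Right side: [L^2 M T^-2]

Both sides have the same dimensions, so the equation is dimensionally consistent.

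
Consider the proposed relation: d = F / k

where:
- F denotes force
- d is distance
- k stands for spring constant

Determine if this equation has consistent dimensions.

Yes

F (force) has dimensions [L M T^-2].
d (distance) has dimensions [L].
k (spring constant) has dimensions [M T^-2].

Left side: [L]
Right side: [L]

Both sides have the same dimensions, so the equation is dimensionally consistent.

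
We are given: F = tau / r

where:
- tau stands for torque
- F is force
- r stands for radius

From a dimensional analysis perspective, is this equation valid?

Yes

tau (torque) has dimensions [L^2 M T^-2].
F (force) has dimensions [L M T^-2].
r (radius) has dimensions [L].

Left side: [L M T^-2]
Right side: [L M T^-2]

Both sides have the same dimensions, so the equation is dimensionally consistent.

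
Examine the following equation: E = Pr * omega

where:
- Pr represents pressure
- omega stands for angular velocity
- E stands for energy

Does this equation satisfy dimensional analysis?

No

Pr (pressure) has dimensions [L^-1 M T^-2].
omega (angular velocity) has dimensions [T^-1].
E (energy) has dimensions [L^2 M T^-2].

Left side: [L^2 M T^-2]
Right side: [L^-1 M T^-3]

The two sides have different dimensions, so the equation is NOT dimensionally consistent.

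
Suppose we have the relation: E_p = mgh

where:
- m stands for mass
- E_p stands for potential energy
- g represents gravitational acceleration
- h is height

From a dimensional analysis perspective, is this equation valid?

Yes

m (mass) has dimensions [M].
E_p (potential energy) has dimensions [L^2 M T^-2].
g (gravitational acceleration) has dimensions [L T^-2].
h (height) has dimensions [L].

Left side: [L^2 M T^-2]
Right side: [L^2 M T^-2]

Both sides have the same dimensions, so the equation is dimensionally consistent.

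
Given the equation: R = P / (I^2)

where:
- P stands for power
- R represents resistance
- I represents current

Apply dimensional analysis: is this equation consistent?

Yes

P (power) has dimensions [L^2 M T^-3].
R (resistance) has dimensions [I^-2 L^2 M T^-3].
I (current) has dimensions [I].

Left side: [I^-2 L^2 M T^-3]
Right side: [I^-2 L^2 M T^-3]

Both sides have the same dimensions, so the equation is dimensionally consistent.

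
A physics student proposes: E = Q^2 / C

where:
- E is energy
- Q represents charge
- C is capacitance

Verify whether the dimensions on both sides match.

Yes

E (energy) has dimensions [L^2 M T^-2].
Q (charge) has dimensions [I T].
C (capacitance) has dimensions [I^2 L^-2 M^-1 T^4].

Left side: [L^2 M T^-2]
Right side: [L^2 M T^-2]

Both sides have the same dimensions, so the equation is dimensionally consistent.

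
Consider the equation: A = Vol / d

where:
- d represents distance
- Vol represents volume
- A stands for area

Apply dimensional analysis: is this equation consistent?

Yes

d (distance) has dimensions [L].
Vol (volume) has dimensions [L^3].
A (area) has dimensions [L^2].

Left side: [L^2]
Right side: [L^2]

Both sides have the same dimensions, so the equation is dimensionally consistent.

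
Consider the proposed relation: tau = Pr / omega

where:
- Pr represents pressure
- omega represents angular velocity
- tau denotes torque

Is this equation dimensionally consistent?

No

Pr (pressure) has dimensions [L^-1 M T^-2].
omega (angular velocity) has dimensions [T^-1].
tau (torque) has dimensions [L^2 M T^-2].

Left side: [L^2 M T^-2]
Right side: [L^-1 M T^-1]

The two sides have different dimensions, so the equation is NOT dimensionally consistent.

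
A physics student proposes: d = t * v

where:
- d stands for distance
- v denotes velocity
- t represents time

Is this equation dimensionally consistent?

Yes

d (distance) has dimensions [L].
v (velocity) has dimensions [L T^-1].
t (time) has dimensions [T].

Left side: [L]
Right side: [L]

Both sides have the same dimensions, so the equation is dimensionally consistent.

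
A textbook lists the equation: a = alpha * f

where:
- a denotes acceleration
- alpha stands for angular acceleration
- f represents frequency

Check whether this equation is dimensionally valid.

No

a (acceleration) has dimensions [L T^-2].
alpha (angular acceleration) has dimensions [T^-2].
f (frequency) has dimensions [T^-1].

Left side: [L T^-2]
Right side: [T^-3]

The two sides have different dimensions, so the equation is NOT dimensionally consistent.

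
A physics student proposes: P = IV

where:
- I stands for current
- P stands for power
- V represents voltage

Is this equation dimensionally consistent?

Yes

I (current) has dimensions [I].
P (power) has dimensions [L^2 M T^-3].
V (voltage) has dimensions [I^-1 L^2 M T^-3].

Left side: [L^2 M T^-3]
Right side: [L^2 M T^-3]

Both sides have the same dimensions, so the equation is dimensionally consistent.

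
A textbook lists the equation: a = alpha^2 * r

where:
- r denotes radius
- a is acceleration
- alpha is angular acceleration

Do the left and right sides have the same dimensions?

No

r (radius) has dimensions [L].
a (acceleration) has dimensions [L T^-2].
alpha (angular acceleration) has dimensions [T^-2].

Left side: [L T^-2]
Right side: [L T^-4]

The two sides have different dimensions, so the equation is NOT dimensionally consistent.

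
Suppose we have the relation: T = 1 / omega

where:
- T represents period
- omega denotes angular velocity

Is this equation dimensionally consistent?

Yes

T (period) has dimensions [T].
omega (angular velocity) has dimensions [T^-1].

Left side: [T]
Right side: [T]

Both sides have the same dimensions, so the equation is dimensionally consistent.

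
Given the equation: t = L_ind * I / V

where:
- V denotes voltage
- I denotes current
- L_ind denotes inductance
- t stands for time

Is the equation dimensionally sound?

Yes

V (voltage) has dimensions [I^-1 L^2 M T^-3].
I (current) has dimensions [I].
L_ind (inductance) has dimensions [I^-2 L^2 M T^-2].
t (time) has dimensions [T].

Left side: [T]
Right side: [T]

Both sides have the same dimensions, so the equation is dimensionally consistent.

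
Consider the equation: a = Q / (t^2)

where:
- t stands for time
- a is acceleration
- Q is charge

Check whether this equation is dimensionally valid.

No

t (time) has dimensions [T].
a (acceleration) has dimensions [L T^-2].
Q (charge) has dimensions [I T].

Left side: [L T^-2]
Right side: [I T^-1]

The two sides have different dimensions, so the equation is NOT dimensionally consistent.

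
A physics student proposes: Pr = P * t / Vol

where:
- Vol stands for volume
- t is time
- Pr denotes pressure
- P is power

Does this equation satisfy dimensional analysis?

Yes

Vol (volume) has dimensions [L^3].
t (time) has dimensions [T].
Pr (pressure) has dimensions [L^-1 M T^-2].
P (power) has dimensions [L^2 M T^-3].

Left side: [L^-1 M T^-2]
Right side: [L^-1 M T^-2]

Both sides have the same dimensions, so the equation is dimensionally consistent.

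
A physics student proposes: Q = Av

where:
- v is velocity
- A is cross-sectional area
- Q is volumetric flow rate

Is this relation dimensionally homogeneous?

Yes

v (velocity) has dimensions [L T^-1].
A (cross-sectional area) has dimensions [L^2].
Q (volumetric flow rate) has dimensions [L^3 T^-1].

Left side: [L^3 T^-1]
Right side: [L^3 T^-1]

Both sides have the same dimensions, so the equation is dimensionally consistent.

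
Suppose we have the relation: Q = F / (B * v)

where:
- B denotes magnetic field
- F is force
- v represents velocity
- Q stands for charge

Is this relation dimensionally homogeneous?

Yes

B (magnetic field) has dimensions [I^-1 M T^-2].
F (force) has dimensions [L M T^-2].
v (velocity) has dimensions [L T^-1].
Q (charge) has dimensions [I T].

Left side: [I T]
Right side: [I T]

Both sides have the same dimensions, so the equation is dimensionally consistent.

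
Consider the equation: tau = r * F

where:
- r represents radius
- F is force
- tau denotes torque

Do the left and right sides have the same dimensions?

Yes

r (radius) has dimensions [L].
F (force) has dimensions [L M T^-2].
tau (torque) has dimensions [L^2 M T^-2].

Left side: [L^2 M T^-2]
Right side: [L^2 M T^-2]

Both sides have the same dimensions, so the equation is dimensionally consistent.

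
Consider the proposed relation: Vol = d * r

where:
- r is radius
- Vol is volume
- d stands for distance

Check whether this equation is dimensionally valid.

No

r (radius) has dimensions [L].
Vol (volume) has dimensions [L^3].
d (distance) has dimensions [L].

Left side: [L^3]
Right side: [L^2]

The two sides have different dimensions, so the equation is NOT dimensionally consistent.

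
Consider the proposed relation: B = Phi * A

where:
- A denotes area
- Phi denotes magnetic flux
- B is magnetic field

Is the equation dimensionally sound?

No

A (area) has dimensions [L^2].
Phi (magnetic flux) has dimensions [I^-1 L^2 M T^-2].
B (magnetic field) has dimensions [I^-1 M T^-2].

Left side: [I^-1 M T^-2]
Right side: [I^-1 L^4 M T^-2]

The two sides have different dimensions, so the equation is NOT dimensionally consistent.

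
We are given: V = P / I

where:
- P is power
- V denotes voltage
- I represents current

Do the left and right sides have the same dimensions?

Yes

P (power) has dimensions [L^2 M T^-3].
V (voltage) has dimensions [I^-1 L^2 M T^-3].
I (current) has dimensions [I].

Left side: [I^-1 L^2 M T^-3]
Right side: [I^-1 L^2 M T^-3]

Both sides have the same dimensions, so the equation is dimensionally consistent.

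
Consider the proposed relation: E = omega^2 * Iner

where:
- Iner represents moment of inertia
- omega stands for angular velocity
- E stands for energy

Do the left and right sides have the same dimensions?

Yes

Iner (moment of inertia) has dimensions [L^2 M].
omega (angular velocity) has dimensions [T^-1].
E (energy) has dimensions [L^2 M T^-2].

Left side: [L^2 M T^-2]
Right side: [L^2 M T^-2]

Both sides have the same dimensions, so the equation is dimensionally consistent.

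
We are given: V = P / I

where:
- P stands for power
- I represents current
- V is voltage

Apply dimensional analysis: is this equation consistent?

Yes

P (power) has dimensions [L^2 M T^-3].
I (current) has dimensions [I].
V (voltage) has dimensions [I^-1 L^2 M T^-3].

Left side: [I^-1 L^2 M T^-3]
Right side: [I^-1 L^2 M T^-3]

Both sides have the same dimensions, so the equation is dimensionally consistent.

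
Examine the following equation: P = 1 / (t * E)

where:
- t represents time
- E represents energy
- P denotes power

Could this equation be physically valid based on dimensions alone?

No

t (time) has dimensions [T].
E (energy) has dimensions [L^2 M T^-2].
P (power) has dimensions [L^2 M T^-3].

Left side: [L^2 M T^-3]
Right side: [L^-2 M^-1 T]

The two sides have different dimensions, so the equation is NOT dimensionally consistent.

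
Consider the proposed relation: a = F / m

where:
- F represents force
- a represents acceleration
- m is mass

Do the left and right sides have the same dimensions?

Yes

F (force) has dimensions [L M T^-2].
a (acceleration) has dimensions [L T^-2].
m (mass) has dimensions [M].

Left side: [L T^-2]
Right side: [L T^-2]

Both sides have the same dimensions, so the equation is dimensionally consistent.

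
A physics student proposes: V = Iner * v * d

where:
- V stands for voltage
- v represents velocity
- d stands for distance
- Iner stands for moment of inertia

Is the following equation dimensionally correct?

No

V (voltage) has dimensions [I^-1 L^2 M T^-3].
v (velocity) has dimensions [L T^-1].
d (distance) has dimensions [L].
Iner (moment of inertia) has dimensions [L^2 M].

Left side: [I^-1 L^2 M T^-3]
Right side: [L^4 M T^-1]

The two sides have different dimensions, so the equation is NOT dimensionally consistent.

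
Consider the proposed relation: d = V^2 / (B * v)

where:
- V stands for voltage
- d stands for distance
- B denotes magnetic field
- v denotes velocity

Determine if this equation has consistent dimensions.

No

V (voltage) has dimensions [I^-1 L^2 M T^-3].
d (distance) has dimensions [L].
B (magnetic field) has dimensions [I^-1 M T^-2].
v (velocity) has dimensions [L T^-1].

Left side: [L]
Right side: [I^-1 L^3 M T^-3]

The two sides have different dimensions, so the equation is NOT dimensionally consistent.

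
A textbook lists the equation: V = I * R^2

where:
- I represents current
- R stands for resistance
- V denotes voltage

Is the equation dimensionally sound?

No

I (current) has dimensions [I].
R (resistance) has dimensions [I^-2 L^2 M T^-3].
V (voltage) has dimensions [I^-1 L^2 M T^-3].

Left side: [I^-1 L^2 M T^-3]
Right side: [I^-3 L^4 M^2 T^-6]

The two sides have different dimensions, so the equation is NOT dimensionally consistent.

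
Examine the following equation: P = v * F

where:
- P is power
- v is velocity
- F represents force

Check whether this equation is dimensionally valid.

Yes

P (power) has dimensions [L^2 M T^-3].
v (velocity) has dimensions [L T^-1].
F (force) has dimensions [L M T^-2].

Left side: [L^2 M T^-3]
Right side: [L^2 M T^-3]

Both sides have the same dimensions, so the equation is dimensionally consistent.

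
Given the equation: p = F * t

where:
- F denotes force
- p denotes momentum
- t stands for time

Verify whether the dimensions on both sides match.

Yes

F (force) has dimensions [L M T^-2].
p (momentum) has dimensions [L M T^-1].
t (time) has dimensions [T].

Left side: [L M T^-1]
Right side: [L M T^-1]

Both sides have the same dimensions, so the equation is dimensionally consistent.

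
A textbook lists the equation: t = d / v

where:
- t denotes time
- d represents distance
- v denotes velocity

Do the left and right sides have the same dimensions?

Yes

t (time) has dimensions [T].
d (distance) has dimensions [L].
v (velocity) has dimensions [L T^-1].

Left side: [T]
Right side: [T]

Both sides have the same dimensions, so the equation is dimensionally consistent.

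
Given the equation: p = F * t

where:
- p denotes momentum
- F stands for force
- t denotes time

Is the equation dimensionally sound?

Yes

p (momentum) has dimensions [L M T^-1].
F (force) has dimensions [L M T^-2].
t (time) has dimensions [T].

Left side: [L M T^-1]
Right side: [L M T^-1]

Both sides have the same dimensions, so the equation is dimensionally consistent.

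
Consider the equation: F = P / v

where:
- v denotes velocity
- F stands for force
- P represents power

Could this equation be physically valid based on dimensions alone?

Yes

v (velocity) has dimensions [L T^-1].
F (force) has dimensions [L M T^-2].
P (power) has dimensions [L^2 M T^-3].

Left side: [L M T^-2]
Right side: [L M T^-2]

Both sides have the same dimensions, so the equation is dimensionally consistent.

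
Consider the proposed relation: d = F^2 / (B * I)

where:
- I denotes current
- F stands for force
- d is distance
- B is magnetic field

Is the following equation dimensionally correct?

No

I (current) has dimensions [I].
F (force) has dimensions [L M T^-2].
d (distance) has dimensions [L].
B (magnetic field) has dimensions [I^-1 M T^-2].

Left side: [L]
Right side: [L^2 M T^-2]

The two sides have different dimensions, so the equation is NOT dimensionally consistent.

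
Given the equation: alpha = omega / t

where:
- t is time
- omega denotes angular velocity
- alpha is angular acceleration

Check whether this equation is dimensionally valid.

Yes

t (time) has dimensions [T].
omega (angular velocity) has dimensions [T^-1].
alpha (angular acceleration) has dimensions [T^-2].

Left side: [T^-2]
Right side: [T^-2]

Both sides have the same dimensions, so the equation is dimensionally consistent.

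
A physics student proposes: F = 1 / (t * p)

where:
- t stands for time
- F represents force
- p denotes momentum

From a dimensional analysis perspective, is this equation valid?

No

t (time) has dimensions [T].
F (force) has dimensions [L M T^-2].
p (momentum) has dimensions [L M T^-1].

Left side: [L M T^-2]
Right side: [L^-1 M^-1]

The two sides have different dimensions, so the equation is NOT dimensionally consistent.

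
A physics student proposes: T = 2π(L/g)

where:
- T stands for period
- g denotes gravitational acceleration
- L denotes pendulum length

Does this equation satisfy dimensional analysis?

No

T (period) has dimensions [T].
g (gravitational acceleration) has dimensions [L T^-2].
L (pendulum length) has dimensions [L].

Left side: [T]
Right side: [T^2]

The two sides have different dimensions, so the equation is NOT dimensionally consistent.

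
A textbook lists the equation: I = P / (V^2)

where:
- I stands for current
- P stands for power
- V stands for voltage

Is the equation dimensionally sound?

No

I (current) has dimensions [I].
P (power) has dimensions [L^2 M T^-3].
V (voltage) has dimensions [I^-1 L^2 M T^-3].

Left side: [I]
Right side: [I^2 L^-2 M^-1 T^3]

The two sides have different dimensions, so the equation is NOT dimensionally consistent.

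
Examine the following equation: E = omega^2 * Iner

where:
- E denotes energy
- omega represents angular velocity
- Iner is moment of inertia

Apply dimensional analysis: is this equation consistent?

Yes

E (energy) has dimensions [L^2 M T^-2].
omega (angular velocity) has dimensions [T^-1].
Iner (moment of inertia) has dimensions [L^2 M].

Left side: [L^2 M T^-2]
Right side: [L^2 M T^-2]

Both sides have the same dimensions, so the equation is dimensionally consistent.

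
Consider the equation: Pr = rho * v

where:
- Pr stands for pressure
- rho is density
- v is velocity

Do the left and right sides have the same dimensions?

No

Pr (pressure) has dimensions [L^-1 M T^-2].
rho (density) has dimensions [L^-3 M].
v (velocity) has dimensions [L T^-1].

Left side: [L^-1 M T^-2]
Right side: [L^-2 M T^-1]

The two sides have different dimensions, so the equation is NOT dimensionally consistent.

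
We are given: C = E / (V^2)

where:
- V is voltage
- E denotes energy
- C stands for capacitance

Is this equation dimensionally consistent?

Yes

V (voltage) has dimensions [I^-1 L^2 M T^-3].
E (energy) has dimensions [L^2 M T^-2].
C (capacitance) has dimensions [I^2 L^-2 M^-1 T^4].

Left side: [I^2 L^-2 M^-1 T^4]
Right side: [I^2 L^-2 M^-1 T^4]

Both sides have the same dimensions, so the equation is dimensionally consistent.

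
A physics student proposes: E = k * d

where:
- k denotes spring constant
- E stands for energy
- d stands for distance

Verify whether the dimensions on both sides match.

No

k (spring constant) has dimensions [M T^-2].
E (energy) has dimensions [L^2 M T^-2].
d (distance) has dimensions [L].

Left side: [L^2 M T^-2]
Right side: [L M T^-2]

The two sides have different dimensions, so the equation is NOT dimensionally consistent.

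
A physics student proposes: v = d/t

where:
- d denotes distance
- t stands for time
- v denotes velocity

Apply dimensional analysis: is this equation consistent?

Yes

d (distance) has dimensions [L].
t (time) has dimensions [T].
v (velocity) has dimensions [L T^-1].

Left side: [L T^-1]
Right side: [L T^-1]

Both sides have the same dimensions, so the equation is dimensionally consistent.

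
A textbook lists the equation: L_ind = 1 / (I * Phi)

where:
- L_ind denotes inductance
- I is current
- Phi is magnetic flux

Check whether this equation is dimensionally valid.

No

L_ind (inductance) has dimensions [I^-2 L^2 M T^-2].
I (current) has dimensions [I].
Phi (magnetic flux) has dimensions [I^-1 L^2 M T^-2].

Left side: [I^-2 L^2 M T^-2]
Right side: [L^-2 M^-1 T^2]

The two sides have different dimensions, so the equation is NOT dimensionally consistent.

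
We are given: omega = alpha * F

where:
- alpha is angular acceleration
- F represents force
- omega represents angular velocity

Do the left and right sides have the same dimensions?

No

alpha (angular acceleration) has dimensions [T^-2].
F (force) has dimensions [L M T^-2].
omega (angular velocity) has dimensions [T^-1].

Left side: [T^-1]
Right side: [L M T^-4]

The two sides have different dimensions, so the equation is NOT dimensionally consistent.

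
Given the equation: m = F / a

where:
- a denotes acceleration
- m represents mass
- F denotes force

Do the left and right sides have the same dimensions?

Yes

a (acceleration) has dimensions [L T^-2].
m (mass) has dimensions [M].
F (force) has dimensions [L M T^-2].

Left side: [M]
Right side: [M]

Both sides have the same dimensions, so the equation is dimensionally consistent.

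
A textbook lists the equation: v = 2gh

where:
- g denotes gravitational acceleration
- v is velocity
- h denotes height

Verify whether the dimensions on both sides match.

No

g (gravitational acceleration) has dimensions [L T^-2].
v (velocity) has dimensions [L T^-1].
h (height) has dimensions [L].

Left side: [L T^-1]
Right side: [L^2 T^-2]

The two sides have different dimensions, so the equation is NOT dimensionally consistent.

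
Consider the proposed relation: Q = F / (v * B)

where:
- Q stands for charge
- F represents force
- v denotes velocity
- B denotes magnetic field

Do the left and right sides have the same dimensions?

Yes

Q (charge) has dimensions [I T].
F (force) has dimensions [L M T^-2].
v (velocity) has dimensions [L T^-1].
B (magnetic field) has dimensions [I^-1 M T^-2].

Left side: [I T]
Right side: [I T]

Both sides have the same dimensions, so the equation is dimensionally consistent.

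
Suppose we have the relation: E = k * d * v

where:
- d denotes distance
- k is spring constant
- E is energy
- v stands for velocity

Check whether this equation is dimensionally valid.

No

d (distance) has dimensions [L].
k (spring constant) has dimensions [M T^-2].
E (energy) has dimensions [L^2 M T^-2].
v (velocity) has dimensions [L T^-1].

Left side: [L^2 M T^-2]
Right side: [L^2 M T^-3]

The two sides have different dimensions, so the equation is NOT dimensionally consistent.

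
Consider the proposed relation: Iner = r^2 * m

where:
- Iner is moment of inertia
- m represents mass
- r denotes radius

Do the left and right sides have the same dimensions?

Yes

Iner (moment of inertia) has dimensions [L^2 M].
m (mass) has dimensions [M].
r (radius) has dimensions [L].

Left side: [L^2 M]
Right side: [L^2 M]

Both sides have the same dimensions, so the equation is dimensionally consistent.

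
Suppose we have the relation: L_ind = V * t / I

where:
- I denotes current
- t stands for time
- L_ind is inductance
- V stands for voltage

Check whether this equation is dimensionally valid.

Yes

I (current) has dimensions [I].
t (time) has dimensions [T].
L_ind (inductance) has dimensions [I^-2 L^2 M T^-2].
V (voltage) has dimensions [I^-1 L^2 M T^-3].

Left side: [I^-2 L^2 M T^-2]
Right side: [I^-2 L^2 M T^-2]

Both sides have the same dimensions, so the equation is dimensionally consistent.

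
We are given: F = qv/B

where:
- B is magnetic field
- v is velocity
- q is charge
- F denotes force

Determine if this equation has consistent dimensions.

No

B (magnetic field) has dimensions [I^-1 M T^-2].
v (velocity) has dimensions [L T^-1].
q (charge) has dimensions [I T].
F (force) has dimensions [L M T^-2].

Left side: [L M T^-2]
Right side: [I^2 L M^-1 T^2]

The two sides have different dimensions, so the equation is NOT dimensionally consistent.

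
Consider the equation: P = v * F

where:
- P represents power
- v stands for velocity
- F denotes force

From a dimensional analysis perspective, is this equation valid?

Yes

P (power) has dimensions [L^2 M T^-3].
v (velocity) has dimensions [L T^-1].
F (force) has dimensions [L M T^-2].

Left side: [L^2 M T^-3]
Right side: [L^2 M T^-3]

Both sides have the same dimensions, so the equation is dimensionally consistent.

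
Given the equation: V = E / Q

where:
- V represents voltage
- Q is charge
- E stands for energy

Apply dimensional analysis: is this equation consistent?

Yes

V (voltage) has dimensions [I^-1 L^2 M T^-3].
Q (charge) has dimensions [I T].
E (energy) has dimensions [L^2 M T^-2].

Left side: [I^-1 L^2 M T^-3]
Right side: [I^-1 L^2 M T^-3]

Both sides have the same dimensions, so the equation is dimensionally consistent.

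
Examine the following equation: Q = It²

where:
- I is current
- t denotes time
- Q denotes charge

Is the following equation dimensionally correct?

No

I (current) has dimensions [I].
t (time) has dimensions [T].
Q (charge) has dimensions [I T].

Left side: [I T]
Right side: [I T^2]

The two sides have different dimensions, so the equation is NOT dimensionally consistent.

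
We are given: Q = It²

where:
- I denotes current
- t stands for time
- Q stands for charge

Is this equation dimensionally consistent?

No

I (current) has dimensions [I].
t (time) has dimensions [T].
Q (charge) has dimensions [I T].

Left side: [I T]
Right side: [I T^2]

The two sides have different dimensions, so the equation is NOT dimensionally consistent.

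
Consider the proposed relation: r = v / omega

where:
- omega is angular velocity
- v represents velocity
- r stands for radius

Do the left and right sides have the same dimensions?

Yes

omega (angular velocity) has dimensions [T^-1].
v (velocity) has dimensions [L T^-1].
r (radius) has dimensions [L].

Left side: [L]
Right side: [L]

Both sides have the same dimensions, so the equation is dimensionally consistent.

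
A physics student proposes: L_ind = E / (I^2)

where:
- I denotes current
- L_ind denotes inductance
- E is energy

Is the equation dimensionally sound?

Yes

I (current) has dimensions [I].
L_ind (inductance) has dimensions [I^-2 L^2 M T^-2].
E (energy) has dimensions [L^2 M T^-2].

Left side: [I^-2 L^2 M T^-2]
Right side: [I^-2 L^2 M T^-2]

Both sides have the same dimensions, so the equation is dimensionally consistent.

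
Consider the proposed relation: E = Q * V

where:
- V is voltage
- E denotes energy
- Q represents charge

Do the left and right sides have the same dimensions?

Yes

V (voltage) has dimensions [I^-1 L^2 M T^-3].
E (energy) has dimensions [L^2 M T^-2].
Q (charge) has dimensions [I T].

Left side: [L^2 M T^-2]
Right side: [L^2 M T^-2]

Both sides have the same dimensions, so the equation is dimensionally consistent.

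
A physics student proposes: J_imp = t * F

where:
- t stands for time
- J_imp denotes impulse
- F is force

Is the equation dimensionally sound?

Yes

t (time) has dimensions [T].
J_imp (impulse) has dimensions [L M T^-1].
F (force) has dimensions [L M T^-2].

Left side: [L M T^-1]
Right side: [L M T^-1]

Both sides have the same dimensions, so the equation is dimensionally consistent.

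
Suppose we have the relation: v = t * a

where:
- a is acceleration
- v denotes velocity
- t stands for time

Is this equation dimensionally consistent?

Yes

a (acceleration) has dimensions [L T^-2].
v (velocity) has dimensions [L T^-1].
t (time) has dimensions [T].

Left side: [L T^-1]
Right side: [L T^-1]

Both sides have the same dimensions, so the equation is dimensionally consistent.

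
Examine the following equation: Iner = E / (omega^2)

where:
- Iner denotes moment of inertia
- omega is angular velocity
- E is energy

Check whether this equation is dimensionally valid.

Yes

Iner (moment of inertia) has dimensions [L^2 M].
omega (angular velocity) has dimensions [T^-1].
E (energy) has dimensions [L^2 M T^-2].

Left side: [L^2 M]
Right side: [L^2 M]

Both sides have the same dimensions, so the equation is dimensionally consistent.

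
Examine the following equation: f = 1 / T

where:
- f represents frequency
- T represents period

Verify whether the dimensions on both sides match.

Yes

f (frequency) has dimensions [T^-1].
T (period) has dimensions [T].

Left side: [T^-1]
Right side: [T^-1]

Both sides have the same dimensions, so the equation is dimensionally consistent.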